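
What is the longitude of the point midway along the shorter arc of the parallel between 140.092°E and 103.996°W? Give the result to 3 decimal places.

161.952°W

Signed shortest Δλ from +140.092° to -103.996° is +115.912°.
Midpoint longitude = +140.092° + (+115.912°)/2 = +140.092° + 57.956° = +198.048°.
Normalise into (−180°, 180°]: -161.952°.
(The naïve average (+140.092 + -103.996)/2 = 18.048° is on the wrong side of the globe.)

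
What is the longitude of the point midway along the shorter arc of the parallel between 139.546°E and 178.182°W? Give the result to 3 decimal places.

160.682°E

Signed shortest Δλ from +139.546° to -178.182° is +42.272°.
Midpoint longitude = +139.546° + (+42.272°)/2 = +139.546° + 21.136° = +160.682°.
(The naïve average (+139.546 + -178.182)/2 = -19.318° is on the wrong side of the globe.)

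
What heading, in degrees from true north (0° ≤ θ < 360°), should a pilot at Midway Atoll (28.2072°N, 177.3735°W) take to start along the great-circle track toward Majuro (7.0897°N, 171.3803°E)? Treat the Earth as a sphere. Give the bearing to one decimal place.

208.9°

Δλ = 171.3803 − -177.3735 = 348.7538°; wrapped into (−180°, 180°]: -11.2462°.
θ = atan2( sin Δλ · cos φ₂ , cos φ₁ · sin φ₂ − sin φ₁ · cos φ₂ · cos Δλ )
  = atan2(-0.19353, -0.35128) = -151.148° → normalised to [0°, 360°): 208.852°.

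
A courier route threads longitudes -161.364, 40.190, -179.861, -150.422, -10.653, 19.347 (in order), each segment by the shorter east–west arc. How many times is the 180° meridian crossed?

Leg 1: -161.364° → +40.190°, shortest Δλ = -158.446° (west) — crosses 180°.
Leg 2: +40.190° → -179.861°, shortest Δλ = 139.949° (east) — crosses 180°.
Leg 3: -179.861° → -150.422°, shortest Δλ = 29.439° (east) — does not cross 180°.
Leg 4: -150.422° → -10.653°, shortest Δλ = 139.769° (east) — does not cross 180°.
Leg 5: -10.653° → +19.347°, shortest Δλ = 30.0° (east) — does not cross 180°.
Total crossings: 2.

2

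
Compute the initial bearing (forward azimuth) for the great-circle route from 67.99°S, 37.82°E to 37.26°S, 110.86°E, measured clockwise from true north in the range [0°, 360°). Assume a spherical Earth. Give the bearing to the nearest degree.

91°

Δλ = 110.86 − 37.82 = 73.04°.
θ = atan2( sin Δλ · cos φ₂ , cos φ₁ · sin φ₂ − sin φ₁ · cos φ₂ · cos Δλ )
  = atan2(0.76128, -0.01165) = 90.877° → normalised to [0°, 360°): 90.877°.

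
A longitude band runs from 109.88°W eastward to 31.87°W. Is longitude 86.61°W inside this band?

Yes

Band width going east from -109.88° to -31.87°: ((-31.87 − -109.88) mod 360) = 78.01°.
Offset of -86.61° east of the west edge: ((-86.61 − -109.88) mod 360) = 23.27°.
23.27° ≤ 78.01° ⇒ inside.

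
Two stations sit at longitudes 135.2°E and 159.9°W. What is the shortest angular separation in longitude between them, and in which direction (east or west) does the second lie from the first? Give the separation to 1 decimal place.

64.9° east

Raw difference: -159.9 − 135.2 = -295.1°.
Normalise into (−180°, 180°]: -295.1° + 360° = 64.9°.
Positive ⇒ the second point lies to the east; separation 64.9°.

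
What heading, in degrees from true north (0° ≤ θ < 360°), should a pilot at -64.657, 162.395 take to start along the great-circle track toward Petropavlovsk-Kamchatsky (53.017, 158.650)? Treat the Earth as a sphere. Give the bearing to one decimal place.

Δλ = 158.650 − 162.395 = -3.745°.
θ = atan2( sin Δλ · cos φ₂ , cos φ₁ · sin φ₂ − sin φ₁ · cos φ₂ · cos Δλ )
  = atan2(-0.03929, 0.88444) = -2.544° → normalised to [0°, 360°): 357.456°.

357.5°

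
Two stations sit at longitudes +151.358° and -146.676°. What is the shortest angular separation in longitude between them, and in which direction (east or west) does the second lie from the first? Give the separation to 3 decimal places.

61.966° east

Raw difference: -146.676 − 151.358 = -298.034°.
Normalise into (−180°, 180°]: -298.034° + 360° = 61.966°.
Positive ⇒ the second point lies to the east; separation 61.966°.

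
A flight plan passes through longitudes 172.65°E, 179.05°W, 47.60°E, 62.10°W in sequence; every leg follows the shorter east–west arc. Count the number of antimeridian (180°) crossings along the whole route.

Leg 1: +172.65° → -179.05°, shortest Δλ = 8.3° (east) — crosses 180°.
Leg 2: -179.05° → +47.60°, shortest Δλ = -133.35° (west) — crosses 180°.
Leg 3: +47.60° → -62.10°, shortest Δλ = -109.7° (west) — does not cross 180°.
Total crossings: 2.

2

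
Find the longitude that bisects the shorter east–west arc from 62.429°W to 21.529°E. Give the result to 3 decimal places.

20.450°W

Signed shortest Δλ from -62.429° to +21.529° is +83.958°.
Midpoint longitude = -62.429° + (+83.958°)/2 = -62.429° + 41.979° = -20.450°.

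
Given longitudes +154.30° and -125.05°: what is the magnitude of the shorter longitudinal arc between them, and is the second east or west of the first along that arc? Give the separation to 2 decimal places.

80.65° east

Raw difference: -125.05 − 154.30 = -279.35°.
Normalise into (−180°, 180°]: -279.35° + 360° = 80.65°.
Positive ⇒ the second point lies to the east; separation 80.65°.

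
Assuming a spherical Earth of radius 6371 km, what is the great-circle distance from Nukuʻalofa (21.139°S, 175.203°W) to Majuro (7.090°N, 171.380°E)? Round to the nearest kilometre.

3464 km

Δλ = 171.380 − -175.203 = 346.583°; wrapped into (−180°, 180°]: -13.417°.
Δφ = 7.090 − -21.139 = 28.229°.
a = sin²(Δφ/2) + cos φ₁ · cos φ₂ · sin²(Δλ/2) = 0.072099.
c = 2·atan2(√a, √(1−a)) = 0.54370 rad → d = 6371·c ≈ 3463.89 km.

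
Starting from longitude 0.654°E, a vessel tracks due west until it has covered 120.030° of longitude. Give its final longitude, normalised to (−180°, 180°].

119.376°W

Start at +0.654°; shift −120.030° → -119.376°.
-119.376° already lies in (−180°, 180°].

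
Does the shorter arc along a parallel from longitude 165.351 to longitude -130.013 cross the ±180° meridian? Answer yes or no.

Yes

Naïve |-130.013 − 165.351| = 295.364° > 180°, so the shorter arc goes the other way round — across 180°.
Signed shortest Δλ = ((-130.013 − 165.351 + 180) mod 360) − 180 = 64.636°.
Going east by 64.636° from +165.351° passes through 180° before reaching -130.013°.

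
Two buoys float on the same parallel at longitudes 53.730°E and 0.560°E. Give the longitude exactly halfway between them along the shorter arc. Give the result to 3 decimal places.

27.145°E

Signed shortest Δλ from +53.730° to +0.560° is -53.170°.
Midpoint longitude = +53.730° + (-53.170°)/2 = +53.730° − 26.585° = +27.145°.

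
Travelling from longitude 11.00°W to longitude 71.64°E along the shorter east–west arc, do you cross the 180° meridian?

No

Signed shortest Δλ = ((71.64 − -11.00 + 180) mod 360) − 180 = 82.64°.
Going east by 82.64° from -11.00° reaches +71.64° without touching 180°.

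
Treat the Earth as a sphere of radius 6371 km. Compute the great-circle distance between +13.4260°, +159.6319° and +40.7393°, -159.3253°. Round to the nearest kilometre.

5001 km

Δλ = -159.3253 − 159.6319 = -318.9572°; wrapped into (−180°, 180°]: 41.0428°.
Δφ = 40.7393 − 13.4260 = 27.3133°.
a = sin²(Δφ/2) + cos φ₁ · cos φ₂ · sin²(Δλ/2) = 0.146312.
c = 2·atan2(√a, √(1−a)) = 0.78502 rad → d = 6371·c ≈ 5001.35 km.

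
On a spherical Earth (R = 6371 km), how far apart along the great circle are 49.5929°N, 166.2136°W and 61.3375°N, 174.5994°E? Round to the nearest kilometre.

Δλ = 174.5994 − -166.2136 = 340.8130°; wrapped into (−180°, 180°]: -19.1870°.
Δφ = 61.3375 − 49.5929 = 11.7446°.
a = sin²(Δφ/2) + cos φ₁ · cos φ₂ · sin²(Δλ/2) = 0.019103.
c = 2·atan2(√a, √(1−a)) = 0.27732 rad → d = 6371·c ≈ 1766.78 km.

1767 km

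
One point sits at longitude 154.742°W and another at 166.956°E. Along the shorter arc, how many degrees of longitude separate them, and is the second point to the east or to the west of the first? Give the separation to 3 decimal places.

38.302° west

Raw difference: 166.956 − -154.742 = 321.698°.
Normalise into (−180°, 180°]: 321.698° − 360° = -38.302°.
Negative ⇒ the second point lies to the west; separation 38.302°.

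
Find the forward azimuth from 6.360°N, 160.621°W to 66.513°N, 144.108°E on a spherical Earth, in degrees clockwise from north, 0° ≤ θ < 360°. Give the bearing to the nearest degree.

340°

Δλ = 144.108 − -160.621 = 304.729°; wrapped into (−180°, 180°]: -55.271°.
θ = atan2( sin Δλ · cos φ₂ , cos φ₁ · sin φ₂ − sin φ₁ · cos φ₂ · cos Δλ )
  = atan2(-0.32754, 0.88635) = -20.281° → normalised to [0°, 360°): 339.719°.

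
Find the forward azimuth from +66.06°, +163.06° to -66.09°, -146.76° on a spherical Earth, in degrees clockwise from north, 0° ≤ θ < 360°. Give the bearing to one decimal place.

Δλ = -146.76 − 163.06 = -309.82°; wrapped into (−180°, 180°]: 50.18°.
θ = atan2( sin Δλ · cos φ₂ , cos φ₁ · sin φ₂ − sin φ₁ · cos φ₂ · cos Δλ )
  = atan2(0.31130, -0.60817) = 152.894° → normalised to [0°, 360°): 152.894°.

152.9°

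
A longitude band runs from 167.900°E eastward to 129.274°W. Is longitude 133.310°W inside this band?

Band width going east from +167.900° to -129.274°: ((-129.274 − 167.900) mod 360) = 62.826°.
Offset of -133.310° east of the west edge: ((-133.310 − 167.900) mod 360) = 58.790°.
58.790° ≤ 62.826° ⇒ inside.

Yes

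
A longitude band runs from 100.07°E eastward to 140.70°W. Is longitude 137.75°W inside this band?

Band width going east from +100.07° to -140.70°: ((-140.70 − 100.07) mod 360) = 119.23°.
Offset of -137.75° east of the west edge: ((-137.75 − 100.07) mod 360) = 122.18°.
122.18° > 119.23° ⇒ outside.

No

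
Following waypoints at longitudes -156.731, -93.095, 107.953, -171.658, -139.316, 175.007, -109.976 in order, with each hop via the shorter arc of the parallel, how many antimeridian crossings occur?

Leg 1: -156.731° → -93.095°, shortest Δλ = 63.636° (east) — does not cross 180°.
Leg 2: -93.095° → +107.953°, shortest Δλ = -158.952° (west) — crosses 180°.
Leg 3: +107.953° → -171.658°, shortest Δλ = 80.389° (east) — crosses 180°.
Leg 4: -171.658° → -139.316°, shortest Δλ = 32.342° (east) — does not cross 180°.
Leg 5: -139.316° → +175.007°, shortest Δλ = -45.677° (west) — crosses 180°.
Leg 6: +175.007° → -109.976°, shortest Δλ = 75.017° (east) — crosses 180°.
Total crossings: 4.

4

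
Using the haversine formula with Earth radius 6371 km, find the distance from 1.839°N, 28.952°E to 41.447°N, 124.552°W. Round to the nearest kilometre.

Δλ = -124.552 − 28.952 = -153.504°.
Δφ = 41.447 − 1.839 = 39.608°.
a = sin²(Δφ/2) + cos φ₁ · cos φ₂ · sin²(Δλ/2) = 0.824625.
c = 2·atan2(√a, √(1−a)) = 2.27739 rad → d = 6371·c ≈ 14509.28 km.

14509 km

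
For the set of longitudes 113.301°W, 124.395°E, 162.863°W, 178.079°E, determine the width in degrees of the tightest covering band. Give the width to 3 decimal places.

122.304°

Sort the longitudes: -162.863°, -113.301°, +124.395°, +178.079°.
Eastward gaps between consecutive values (wrapping around): 49.562°, 237.696°, 53.684°, 19.058°.
Largest gap = 237.696° ⇒ minimal covering band is its complement: 360° − 237.696° = 122.304°.
Band runs from +124.395° eastward to -113.301°, crossing the antimeridian.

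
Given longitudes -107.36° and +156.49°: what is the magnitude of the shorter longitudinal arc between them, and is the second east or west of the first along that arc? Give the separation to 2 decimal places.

96.15° west

Raw difference: 156.49 − -107.36 = 263.85°.
Normalise into (−180°, 180°]: 263.85° − 360° = -96.15°.
Negative ⇒ the second point lies to the west; separation 96.15°.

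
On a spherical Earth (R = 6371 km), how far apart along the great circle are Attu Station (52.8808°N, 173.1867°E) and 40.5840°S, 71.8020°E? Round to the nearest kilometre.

14181 km

Δλ = 71.8020 − 173.1867 = -101.3847°.
Δφ = -40.5840 − 52.8808 = -93.4648°.
a = sin²(Δφ/2) + cos φ₁ · cos φ₂ · sin²(Δλ/2) = 0.804607.
c = 2·atan2(√a, √(1−a)) = 2.22587 rad → d = 6371·c ≈ 14181.00 km.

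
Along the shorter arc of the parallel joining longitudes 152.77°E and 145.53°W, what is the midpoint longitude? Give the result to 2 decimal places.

Signed shortest Δλ from +152.77° to -145.53° is +61.70°.
Midpoint longitude = +152.77° + (+61.70°)/2 = +152.77° + 30.85° = +183.62°.
Normalise into (−180°, 180°]: -176.38°.
(The naïve average (+152.77 + -145.53)/2 = 3.62° is on the wrong side of the globe.)

176.38°W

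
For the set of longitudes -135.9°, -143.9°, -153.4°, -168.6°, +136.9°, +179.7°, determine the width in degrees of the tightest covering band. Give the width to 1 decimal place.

87.2°

Sort the longitudes: -168.6°, -153.4°, -143.9°, -135.9°, +136.9°, +179.7°.
Eastward gaps between consecutive values (wrapping around): 15.2°, 9.5°, 8.0°, 272.8°, 42.8°, 11.7°.
Largest gap = 272.8° ⇒ minimal covering band is its complement: 360° − 272.8° = 87.2°.
Band runs from +136.9° eastward to -135.9°, crossing the antimeridian.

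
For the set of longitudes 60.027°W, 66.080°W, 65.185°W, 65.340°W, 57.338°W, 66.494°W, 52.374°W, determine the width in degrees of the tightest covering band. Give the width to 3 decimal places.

Sort the longitudes: -66.494°, -66.080°, -65.340°, -65.185°, -60.027°, -57.338°, -52.374°.
Eastward gaps between consecutive values (wrapping around): 0.414°, 0.740°, 0.155°, 5.158°, 2.689°, 4.964°, 345.880°.
Largest gap = 345.880° ⇒ minimal covering band is its complement: 360° − 345.880° = 14.120°.
Band runs from -66.494° eastward to -52.374°.

14.120°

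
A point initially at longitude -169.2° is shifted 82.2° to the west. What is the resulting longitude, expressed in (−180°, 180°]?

Start at -169.2°; shift −82.2° → -251.4°.
-251.4° lies outside (−180°, 180°]; add 360° → +108.6°.

+108.6°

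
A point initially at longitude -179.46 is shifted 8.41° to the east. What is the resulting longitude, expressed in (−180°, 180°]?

Start at -179.46°; shift +8.41° → -171.05°.
-171.05° already lies in (−180°, 180°].

-171.05°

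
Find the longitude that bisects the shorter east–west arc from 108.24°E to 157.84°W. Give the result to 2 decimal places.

Signed shortest Δλ from +108.24° to -157.84° is +93.92°.
Midpoint longitude = +108.24° + (+93.92°)/2 = +108.24° + 46.96° = +155.20°.
(The naïve average (+108.24 + -157.84)/2 = -24.8° is on the wrong side of the globe.)

155.20°E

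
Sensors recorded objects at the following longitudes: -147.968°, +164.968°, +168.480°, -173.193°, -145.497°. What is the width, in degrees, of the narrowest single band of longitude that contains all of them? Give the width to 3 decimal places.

49.535°

Sort the longitudes: -173.193°, -147.968°, -145.497°, +164.968°, +168.480°.
Eastward gaps between consecutive values (wrapping around): 25.225°, 2.471°, 310.465°, 3.512°, 18.327°.
Largest gap = 310.465° ⇒ minimal covering band is its complement: 360° − 310.465° = 49.535°.
Band runs from +164.968° eastward to -145.497°, crossing the antimeridian.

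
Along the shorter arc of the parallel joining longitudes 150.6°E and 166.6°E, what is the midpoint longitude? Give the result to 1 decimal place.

158.6°E

Signed shortest Δλ from +150.6° to +166.6° is +16.0°.
Midpoint longitude = +150.6° + (+16.0°)/2 = +150.6° + 8.0° = +158.6°.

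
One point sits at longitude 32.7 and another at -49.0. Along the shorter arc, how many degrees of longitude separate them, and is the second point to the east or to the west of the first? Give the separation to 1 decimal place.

81.7° west

Raw difference: -49.0 − 32.7 = -81.7°.
Normalise into (−180°, 180°]: -81.7° stays -81.7°.
Negative ⇒ the second point lies to the west; separation 81.7°.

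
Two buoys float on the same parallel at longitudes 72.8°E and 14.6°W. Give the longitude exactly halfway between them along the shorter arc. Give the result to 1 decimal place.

29.1°E

Signed shortest Δλ from +72.8° to -14.6° is -87.4°.
Midpoint longitude = +72.8° + (-87.4°)/2 = +72.8° − 43.7° = +29.1°.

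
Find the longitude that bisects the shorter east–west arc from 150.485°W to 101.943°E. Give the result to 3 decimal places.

Signed shortest Δλ from -150.485° to +101.943° is -107.572°.
Midpoint longitude = -150.485° + (-107.572°)/2 = -150.485° − 53.786° = -204.271°.
Normalise into (−180°, 180°]: +155.729°.
(The naïve average (-150.485 + +101.943)/2 = -24.271° is on the wrong side of the globe.)

155.729°E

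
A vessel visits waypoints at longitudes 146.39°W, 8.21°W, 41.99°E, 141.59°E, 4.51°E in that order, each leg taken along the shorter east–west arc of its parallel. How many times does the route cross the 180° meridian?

Leg 1: -146.39° → -8.21°, shortest Δλ = 138.18° (east) — does not cross 180°.
Leg 2: -8.21° → +41.99°, shortest Δλ = 50.2° (east) — does not cross 180°.
Leg 3: +41.99° → +141.59°, shortest Δλ = 99.6° (east) — does not cross 180°.
Leg 4: +141.59° → +4.51°, shortest Δλ = -137.08° (west) — does not cross 180°.
Total crossings: 0.

0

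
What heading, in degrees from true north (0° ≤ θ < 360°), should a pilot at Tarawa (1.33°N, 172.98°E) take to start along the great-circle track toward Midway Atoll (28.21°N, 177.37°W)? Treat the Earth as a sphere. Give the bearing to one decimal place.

18.1°

Δλ = -177.37 − 172.98 = -350.35°; wrapped into (−180°, 180°]: 9.65°.
θ = atan2( sin Δλ · cos φ₂ , cos φ₁ · sin φ₂ − sin φ₁ · cos φ₂ · cos Δλ )
  = atan2(0.14772, 0.45241) = 18.082° → normalised to [0°, 360°): 18.082°.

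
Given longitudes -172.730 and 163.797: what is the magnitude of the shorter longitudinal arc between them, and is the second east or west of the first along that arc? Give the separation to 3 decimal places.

23.473° west

Raw difference: 163.797 − -172.730 = 336.527°.
Normalise into (−180°, 180°]: 336.527° − 360° = -23.473°.
Negative ⇒ the second point lies to the west; separation 23.473°.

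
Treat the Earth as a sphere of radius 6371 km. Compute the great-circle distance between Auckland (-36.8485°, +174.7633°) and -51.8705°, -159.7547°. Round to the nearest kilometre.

Δλ = -159.7547 − 174.7633 = -334.5180°; wrapped into (−180°, 180°]: 25.4820°.
Δφ = -51.8705 − -36.8485 = -15.0220°.
a = sin²(Δφ/2) + cos φ₁ · cos φ₂ · sin²(Δλ/2) = 0.041119.
c = 2·atan2(√a, √(1−a)) = 0.40839 rad → d = 6371·c ≈ 2601.85 km.

2602 km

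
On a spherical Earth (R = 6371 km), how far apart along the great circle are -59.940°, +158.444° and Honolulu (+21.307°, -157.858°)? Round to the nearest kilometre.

Δλ = -157.858 − 158.444 = -316.302°; wrapped into (−180°, 180°]: 43.698°.
Δφ = 21.307 − -59.940 = 81.247°.
a = sin²(Δφ/2) + cos φ₁ · cos φ₂ · sin²(Δλ/2) = 0.488548.
c = 2·atan2(√a, √(1−a)) = 1.54789 rad → d = 6371·c ≈ 9861.61 km.

9862 km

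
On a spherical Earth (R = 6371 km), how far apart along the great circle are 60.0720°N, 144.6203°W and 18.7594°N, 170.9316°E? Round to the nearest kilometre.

Δλ = 170.9316 − -144.6203 = 315.5519°; wrapped into (−180°, 180°]: -44.4481°.
Δφ = 18.7594 − 60.0720 = -41.3126°.
a = sin²(Δφ/2) + cos φ₁ · cos φ₂ · sin²(Δλ/2) = 0.192022.
c = 2·atan2(√a, √(1−a)) = 0.90720 rad → d = 6371·c ≈ 5779.75 km.

5780 km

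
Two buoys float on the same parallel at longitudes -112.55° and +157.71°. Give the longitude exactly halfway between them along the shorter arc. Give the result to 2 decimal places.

-157.42°

Signed shortest Δλ from -112.55° to +157.71° is -89.74°.
Midpoint longitude = -112.55° + (-89.74°)/2 = -112.55° − 44.87° = -157.42°.
(The naïve average (-112.55 + +157.71)/2 = 22.58° is on the wrong side of the globe.)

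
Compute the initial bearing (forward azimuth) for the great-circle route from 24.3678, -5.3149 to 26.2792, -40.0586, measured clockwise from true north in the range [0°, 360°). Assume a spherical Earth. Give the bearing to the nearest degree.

Δλ = -40.0586 − -5.3149 = -34.7437°.
θ = atan2( sin Δλ · cos φ₂ , cos φ₁ · sin φ₂ − sin φ₁ · cos φ₂ · cos Δλ )
  = atan2(-0.51101, 0.09931) = -79.002° → normalised to [0°, 360°): 280.998°.

281°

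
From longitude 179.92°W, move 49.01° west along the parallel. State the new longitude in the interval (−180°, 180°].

131.07°E

Start at -179.92°; shift −49.01° → -228.93°.
-228.93° lies outside (−180°, 180°]; add 360° → +131.07°.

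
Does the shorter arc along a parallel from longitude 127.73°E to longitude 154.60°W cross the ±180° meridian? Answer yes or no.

Yes

Naïve |-154.60 − 127.73| = 282.33° > 180°, so the shorter arc goes the other way round — across 180°.
Signed shortest Δλ = ((-154.60 − 127.73 + 180) mod 360) − 180 = 77.67°.
Going east by 77.67° from +127.73° passes through 180° before reaching -154.60°.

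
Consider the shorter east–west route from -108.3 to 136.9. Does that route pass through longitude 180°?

Yes

Naïve |136.9 − -108.3| = 245.2° > 180°, so the shorter arc goes the other way round — across 180°.
Signed shortest Δλ = ((136.9 − -108.3 + 180) mod 360) − 180 = -114.8°.
Going west by 114.8° from -108.3° passes through 180° before reaching +136.9°.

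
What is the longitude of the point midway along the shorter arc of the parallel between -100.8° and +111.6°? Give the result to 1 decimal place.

Signed shortest Δλ from -100.8° to +111.6° is -147.6°.
Midpoint longitude = -100.8° + (-147.6°)/2 = -100.8° − 73.8° = -174.6°.
(The naïve average (-100.8 + +111.6)/2 = 5.4° is on the wrong side of the globe.)

-174.6°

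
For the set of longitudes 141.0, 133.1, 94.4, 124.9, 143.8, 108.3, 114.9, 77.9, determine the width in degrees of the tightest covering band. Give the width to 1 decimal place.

Sort the longitudes: +77.9°, +94.4°, +108.3°, +114.9°, +124.9°, +133.1°, +141.0°, +143.8°.
Eastward gaps between consecutive values (wrapping around): 16.5°, 13.9°, 6.6°, 10.0°, 8.2°, 7.9°, 2.8°, 294.1°.
Largest gap = 294.1° ⇒ minimal covering band is its complement: 360° − 294.1° = 65.9°.
Band runs from +77.9° eastward to +143.8°.

65.9°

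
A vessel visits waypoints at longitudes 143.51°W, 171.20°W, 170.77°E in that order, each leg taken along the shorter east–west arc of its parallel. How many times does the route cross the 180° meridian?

Leg 1: -143.51° → -171.20°, shortest Δλ = -27.69° (west) — does not cross 180°.
Leg 2: -171.20° → +170.77°, shortest Δλ = -18.03° (west) — crosses 180°.
Total crossings: 1.

1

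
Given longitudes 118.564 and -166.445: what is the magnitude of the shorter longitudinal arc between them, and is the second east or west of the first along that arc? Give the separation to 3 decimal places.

74.991° east

Raw difference: -166.445 − 118.564 = -285.009°.
Normalise into (−180°, 180°]: -285.009° + 360° = 74.991°.
Positive ⇒ the second point lies to the east; separation 74.991°.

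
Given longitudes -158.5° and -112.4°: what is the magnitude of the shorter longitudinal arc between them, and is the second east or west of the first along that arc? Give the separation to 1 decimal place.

Raw difference: -112.4 − -158.5 = 46.1°.
Normalise into (−180°, 180°]: 46.1° stays 46.1°.
Positive ⇒ the second point lies to the east; separation 46.1°.

46.1° east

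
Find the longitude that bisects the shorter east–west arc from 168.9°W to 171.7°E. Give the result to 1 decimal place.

Signed shortest Δλ from -168.9° to +171.7° is -19.4°.
Midpoint longitude = -168.9° + (-19.4°)/2 = -168.9° − 9.7° = -178.6°.
(The naïve average (-168.9 + +171.7)/2 = 1.4° is on the wrong side of the globe.)

178.6°W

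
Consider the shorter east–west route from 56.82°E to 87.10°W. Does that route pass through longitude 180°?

Signed shortest Δλ = ((-87.10 − 56.82 + 180) mod 360) − 180 = -143.92°.
Going west by 143.92° from +56.82° reaches -87.10° without touching 180°.

No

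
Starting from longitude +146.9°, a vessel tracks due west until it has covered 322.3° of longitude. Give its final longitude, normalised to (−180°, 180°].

Start at +146.9°; shift −322.3° → -175.4°.
-175.4° already lies in (−180°, 180°].

-175.4°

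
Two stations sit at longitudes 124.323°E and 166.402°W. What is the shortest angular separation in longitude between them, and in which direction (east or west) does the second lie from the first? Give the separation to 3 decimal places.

69.275° east

Raw difference: -166.402 − 124.323 = -290.725°.
Normalise into (−180°, 180°]: -290.725° + 360° = 69.275°.
Positive ⇒ the second point lies to the east; separation 69.275°.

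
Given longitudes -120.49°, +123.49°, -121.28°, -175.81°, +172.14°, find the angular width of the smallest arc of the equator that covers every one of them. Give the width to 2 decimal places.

116.02°

Sort the longitudes: -175.81°, -121.28°, -120.49°, +123.49°, +172.14°.
Eastward gaps between consecutive values (wrapping around): 54.53°, 0.79°, 243.98°, 48.65°, 12.05°.
Largest gap = 243.98° ⇒ minimal covering band is its complement: 360° − 243.98° = 116.02°.
Band runs from +123.49° eastward to -120.49°, crossing the antimeridian.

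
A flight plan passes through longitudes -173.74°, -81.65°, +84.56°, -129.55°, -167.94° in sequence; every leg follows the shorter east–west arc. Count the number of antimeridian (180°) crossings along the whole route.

1

Leg 1: -173.74° → -81.65°, shortest Δλ = 92.09° (east) — does not cross 180°.
Leg 2: -81.65° → +84.56°, shortest Δλ = 166.21° (east) — does not cross 180°.
Leg 3: +84.56° → -129.55°, shortest Δλ = 145.89° (east) — crosses 180°.
Leg 4: -129.55° → -167.94°, shortest Δλ = -38.39° (west) — does not cross 180°.
Total crossings: 1.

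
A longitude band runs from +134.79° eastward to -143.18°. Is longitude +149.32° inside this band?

Yes

Band width going east from +134.79° to -143.18°: ((-143.18 − 134.79) mod 360) = 82.03°.
Offset of +149.32° east of the west edge: ((149.32 − 134.79) mod 360) = 14.53°.
14.53° ≤ 82.03° ⇒ inside.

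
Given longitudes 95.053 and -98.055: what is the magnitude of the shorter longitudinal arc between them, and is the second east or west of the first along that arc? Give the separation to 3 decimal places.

166.892° east

Raw difference: -98.055 − 95.053 = -193.108°.
Normalise into (−180°, 180°]: -193.108° + 360° = 166.892°.
Positive ⇒ the second point lies to the east; separation 166.892°.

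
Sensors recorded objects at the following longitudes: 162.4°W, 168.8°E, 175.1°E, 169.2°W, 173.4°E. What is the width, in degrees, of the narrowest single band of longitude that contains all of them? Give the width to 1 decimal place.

28.8°

Sort the longitudes: -169.2°, -162.4°, +168.8°, +173.4°, +175.1°.
Eastward gaps between consecutive values (wrapping around): 6.8°, 331.2°, 4.6°, 1.7°, 15.7°.
Largest gap = 331.2° ⇒ minimal covering band is its complement: 360° − 331.2° = 28.8°.
Band runs from +168.8° eastward to -162.4°, crossing the antimeridian.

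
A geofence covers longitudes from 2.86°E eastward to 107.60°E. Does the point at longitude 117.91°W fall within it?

Band width going east from +2.86° to +107.60°: ((107.60 − 2.86) mod 360) = 104.74°.
Offset of -117.91° east of the west edge: ((-117.91 − 2.86) mod 360) = 239.23°.
239.23° > 104.74° ⇒ outside.

No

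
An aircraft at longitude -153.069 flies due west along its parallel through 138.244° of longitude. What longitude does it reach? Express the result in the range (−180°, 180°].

Start at -153.069°; shift −138.244° → -291.313°.
-291.313° lies outside (−180°, 180°]; add 360° → +68.687°.

+68.687°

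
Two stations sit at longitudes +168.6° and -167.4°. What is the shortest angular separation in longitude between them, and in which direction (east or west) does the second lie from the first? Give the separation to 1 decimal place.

Raw difference: -167.4 − 168.6 = -336.0°.
Normalise into (−180°, 180°]: -336.0° + 360° = 24.0°.
Positive ⇒ the second point lies to the east; separation 24.0°.

24.0° east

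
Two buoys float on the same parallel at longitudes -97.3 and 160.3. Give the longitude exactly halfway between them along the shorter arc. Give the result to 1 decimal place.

-148.5°

Signed shortest Δλ from -97.3° to +160.3° is -102.4°.
Midpoint longitude = -97.3° + (-102.4°)/2 = -97.3° − 51.2° = -148.5°.
(The naïve average (-97.3 + +160.3)/2 = 31.5° is on the wrong side of the globe.)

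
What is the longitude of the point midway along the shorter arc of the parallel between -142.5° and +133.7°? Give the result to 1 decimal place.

Signed shortest Δλ from -142.5° to +133.7° is -83.8°.
Midpoint longitude = -142.5° + (-83.8°)/2 = -142.5° − 41.9° = -184.4°.
Normalise into (−180°, 180°]: +175.6°.
(The naïve average (-142.5 + +133.7)/2 = -4.4° is on the wrong side of the globe.)

+175.6°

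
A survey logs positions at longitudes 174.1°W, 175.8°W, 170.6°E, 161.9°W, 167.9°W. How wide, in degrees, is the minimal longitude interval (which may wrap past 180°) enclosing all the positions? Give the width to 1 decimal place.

27.5°

Sort the longitudes: -175.8°, -174.1°, -167.9°, -161.9°, +170.6°.
Eastward gaps between consecutive values (wrapping around): 1.7°, 6.2°, 6.0°, 332.5°, 13.6°.
Largest gap = 332.5° ⇒ minimal covering band is its complement: 360° − 332.5° = 27.5°.
Band runs from +170.6° eastward to -161.9°, crossing the antimeridian.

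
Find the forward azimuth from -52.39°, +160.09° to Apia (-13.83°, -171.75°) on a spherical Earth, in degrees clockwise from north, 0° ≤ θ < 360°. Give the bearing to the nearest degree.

41°

Δλ = -171.75 − 160.09 = -331.84°; wrapped into (−180°, 180°]: 28.16°.
θ = atan2( sin Δλ · cos φ₂ , cos φ₁ · sin φ₂ − sin φ₁ · cos φ₂ · cos Δλ )
  = atan2(0.45825, 0.53228) = 40.726° → normalised to [0°, 360°): 40.726°.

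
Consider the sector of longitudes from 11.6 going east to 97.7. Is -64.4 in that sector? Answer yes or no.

Band width going east from +11.6° to +97.7°: ((97.7 − 11.6) mod 360) = 86.1°.
Offset of -64.4° east of the west edge: ((-64.4 − 11.6) mod 360) = 284.0°.
284.0° > 86.1° ⇒ outside.

No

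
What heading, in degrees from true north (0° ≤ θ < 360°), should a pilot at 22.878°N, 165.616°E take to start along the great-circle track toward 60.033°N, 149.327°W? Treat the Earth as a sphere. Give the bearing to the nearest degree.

Δλ = -149.327 − 165.616 = -314.943°; wrapped into (−180°, 180°]: 45.057°.
θ = atan2( sin Δλ · cos φ₂ , cos φ₁ · sin φ₂ − sin φ₁ · cos φ₂ · cos Δλ )
  = atan2(0.35355, 0.66099) = 28.142° → normalised to [0°, 360°): 28.142°.

28°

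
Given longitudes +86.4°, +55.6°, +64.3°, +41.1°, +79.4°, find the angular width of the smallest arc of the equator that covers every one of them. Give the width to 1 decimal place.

45.3°

Sort the longitudes: +41.1°, +55.6°, +64.3°, +79.4°, +86.4°.
Eastward gaps between consecutive values (wrapping around): 14.5°, 8.7°, 15.1°, 7.0°, 314.7°.
Largest gap = 314.7° ⇒ minimal covering band is its complement: 360° − 314.7° = 45.3°.
Band runs from +41.1° eastward to +86.4°.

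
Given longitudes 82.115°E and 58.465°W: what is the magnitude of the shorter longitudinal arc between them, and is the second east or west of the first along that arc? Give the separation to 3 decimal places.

140.580° west

Raw difference: -58.465 − 82.115 = -140.58°.
Normalise into (−180°, 180°]: -140.58° stays -140.58°.
Negative ⇒ the second point lies to the west; separation 140.580°.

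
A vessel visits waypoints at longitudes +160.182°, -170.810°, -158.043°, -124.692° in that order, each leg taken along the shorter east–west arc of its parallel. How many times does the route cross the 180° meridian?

Leg 1: +160.182° → -170.810°, shortest Δλ = 29.008° (east) — crosses 180°.
Leg 2: -170.810° → -158.043°, shortest Δλ = 12.767° (east) — does not cross 180°.
Leg 3: -158.043° → -124.692°, shortest Δλ = 33.351° (east) — does not cross 180°.
Total crossings: 1.

1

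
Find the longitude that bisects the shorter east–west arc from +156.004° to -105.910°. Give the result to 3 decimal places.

Signed shortest Δλ from +156.004° to -105.910° is +98.086°.
Midpoint longitude = +156.004° + (+98.086°)/2 = +156.004° + 49.043° = +205.047°.
Normalise into (−180°, 180°]: -154.953°.
(The naïve average (+156.004 + -105.910)/2 = 25.047° is on the wrong side of the globe.)

-154.953°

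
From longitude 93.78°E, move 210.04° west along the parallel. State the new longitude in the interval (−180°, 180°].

Start at +93.78°; shift −210.04° → -116.26°.
-116.26° already lies in (−180°, 180°].

116.26°W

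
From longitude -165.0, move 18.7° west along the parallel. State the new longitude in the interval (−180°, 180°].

Start at -165.0°; shift −18.7° → -183.7°.
-183.7° lies outside (−180°, 180°]; add 360° → +176.3°.

+176.3°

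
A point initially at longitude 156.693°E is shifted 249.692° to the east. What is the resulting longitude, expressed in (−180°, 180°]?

Start at +156.693°; shift +249.692° → +406.385°.
+406.385° lies outside (−180°, 180°]; subtract 360° → +46.385°.

46.385°E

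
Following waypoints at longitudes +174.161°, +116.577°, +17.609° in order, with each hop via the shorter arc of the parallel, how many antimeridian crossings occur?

Leg 1: +174.161° → +116.577°, shortest Δλ = -57.584° (west) — does not cross 180°.
Leg 2: +116.577° → +17.609°, shortest Δλ = -98.968° (west) — does not cross 180°.
Total crossings: 0.

0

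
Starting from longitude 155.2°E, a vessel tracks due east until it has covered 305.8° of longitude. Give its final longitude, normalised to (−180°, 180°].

101.0°E

Start at +155.2°; shift +305.8° → +461.0°.
+461.0° lies outside (−180°, 180°]; subtract 360° → +101.0°.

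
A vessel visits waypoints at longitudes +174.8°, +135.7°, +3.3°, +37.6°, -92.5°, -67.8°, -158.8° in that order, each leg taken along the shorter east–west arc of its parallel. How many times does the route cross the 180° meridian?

0

Leg 1: +174.8° → +135.7°, shortest Δλ = -39.1° (west) — does not cross 180°.
Leg 2: +135.7° → +3.3°, shortest Δλ = -132.4° (west) — does not cross 180°.
Leg 3: +3.3° → +37.6°, shortest Δλ = 34.3° (east) — does not cross 180°.
Leg 4: +37.6° → -92.5°, shortest Δλ = -130.1° (west) — does not cross 180°.
Leg 5: -92.5° → -67.8°, shortest Δλ = 24.7° (east) — does not cross 180°.
Leg 6: -67.8° → -158.8°, shortest Δλ = -91.0° (west) — does not cross 180°.
Total crossings: 0.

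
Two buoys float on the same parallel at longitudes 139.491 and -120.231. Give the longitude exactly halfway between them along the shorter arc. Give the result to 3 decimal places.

Signed shortest Δλ from +139.491° to -120.231° is +100.278°.
Midpoint longitude = +139.491° + (+100.278°)/2 = +139.491° + 50.139° = +189.630°.
Normalise into (−180°, 180°]: -170.370°.
(The naïve average (+139.491 + -120.231)/2 = 9.63° is on the wrong side of the globe.)

-170.370°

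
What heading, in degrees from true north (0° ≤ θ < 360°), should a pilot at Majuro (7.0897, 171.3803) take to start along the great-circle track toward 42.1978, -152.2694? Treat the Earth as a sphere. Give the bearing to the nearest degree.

37°

Δλ = -152.2694 − 171.3803 = -323.6497°; wrapped into (−180°, 180°]: 36.3503°.
θ = atan2( sin Δλ · cos φ₂ , cos φ₁ · sin φ₂ − sin φ₁ · cos φ₂ · cos Δλ )
  = atan2(0.43911, 0.59291) = 36.523° → normalised to [0°, 360°): 36.523°.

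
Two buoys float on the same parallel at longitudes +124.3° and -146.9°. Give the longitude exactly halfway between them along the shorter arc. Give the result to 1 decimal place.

Signed shortest Δλ from +124.3° to -146.9° is +88.8°.
Midpoint longitude = +124.3° + (+88.8°)/2 = +124.3° + 44.4° = +168.7°.
(The naïve average (+124.3 + -146.9)/2 = -11.3° is on the wrong side of the globe.)

+168.7°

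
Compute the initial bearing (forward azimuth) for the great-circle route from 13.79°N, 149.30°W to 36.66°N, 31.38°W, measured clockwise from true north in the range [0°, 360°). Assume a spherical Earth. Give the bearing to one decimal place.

Δλ = -31.38 − -149.30 = 117.92°.
θ = atan2( sin Δλ · cos φ₂ , cos φ₁ · sin φ₂ − sin φ₁ · cos φ₂ · cos Δλ )
  = atan2(0.70882, 0.66939) = 46.639° → normalised to [0°, 360°): 46.639°.

46.6°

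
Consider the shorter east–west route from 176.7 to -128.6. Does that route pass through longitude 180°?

Naïve |-128.6 − 176.7| = 305.3° > 180°, so the shorter arc goes the other way round — across 180°.
Signed shortest Δλ = ((-128.6 − 176.7 + 180) mod 360) − 180 = 54.7°.
Going east by 54.7° from +176.7° passes through 180° before reaching -128.6°.

Yes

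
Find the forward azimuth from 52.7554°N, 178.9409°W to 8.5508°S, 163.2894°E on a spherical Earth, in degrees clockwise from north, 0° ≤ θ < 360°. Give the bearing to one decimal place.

199.8°

Δλ = 163.2894 − -178.9409 = 342.2303°; wrapped into (−180°, 180°]: -17.7697°.
θ = atan2( sin Δλ · cos φ₂ , cos φ₁ · sin φ₂ − sin φ₁ · cos φ₂ · cos Δλ )
  = atan2(-0.30180, -0.83964) = -160.230° → normalised to [0°, 360°): 199.770°.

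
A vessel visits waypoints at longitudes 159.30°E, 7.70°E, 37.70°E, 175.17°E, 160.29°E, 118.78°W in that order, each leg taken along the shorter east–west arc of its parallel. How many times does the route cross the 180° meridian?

Leg 1: +159.30° → +7.70°, shortest Δλ = -151.6° (west) — does not cross 180°.
Leg 2: +7.70° → +37.70°, shortest Δλ = 30.0° (east) — does not cross 180°.
Leg 3: +37.70° → +175.17°, shortest Δλ = 137.47° (east) — does not cross 180°.
Leg 4: +175.17° → +160.29°, shortest Δλ = -14.88° (west) — does not cross 180°.
Leg 5: +160.29° → -118.78°, shortest Δλ = 80.93° (east) — crosses 180°.
Total crossings: 1.

1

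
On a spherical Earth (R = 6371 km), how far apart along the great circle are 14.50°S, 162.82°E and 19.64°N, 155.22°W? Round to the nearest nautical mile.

3216 nmi

Δλ = -155.22 − 162.82 = -318.04°; wrapped into (−180°, 180°]: 41.96°.
Δφ = 19.64 − -14.50 = 34.14°.
a = sin²(Δφ/2) + cos φ₁ · cos φ₂ · sin²(Δλ/2) = 0.203056.
c = 2·atan2(√a, √(1−a)) = 0.93491 rad → d = 6371·c ≈ 5956.34 km ≈ 3216.16 nmi.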